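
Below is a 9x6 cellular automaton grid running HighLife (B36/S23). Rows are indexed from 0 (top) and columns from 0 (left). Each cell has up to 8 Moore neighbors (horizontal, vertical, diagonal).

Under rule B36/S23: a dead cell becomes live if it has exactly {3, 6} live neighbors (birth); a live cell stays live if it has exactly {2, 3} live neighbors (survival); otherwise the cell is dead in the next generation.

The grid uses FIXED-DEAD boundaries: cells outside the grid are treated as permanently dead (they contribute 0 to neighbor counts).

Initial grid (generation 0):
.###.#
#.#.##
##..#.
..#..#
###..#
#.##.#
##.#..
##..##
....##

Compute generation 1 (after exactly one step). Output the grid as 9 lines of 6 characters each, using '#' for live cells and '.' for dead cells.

Simulating step by step:
Generation 0 (given above): 30 live cells
Generation 1: 27 live cells
(generation 1 grid is the final answer)

Answer: .###.#
##...#
#.#.#.
.#####
#....#
...#..
...#.#
####.#
....##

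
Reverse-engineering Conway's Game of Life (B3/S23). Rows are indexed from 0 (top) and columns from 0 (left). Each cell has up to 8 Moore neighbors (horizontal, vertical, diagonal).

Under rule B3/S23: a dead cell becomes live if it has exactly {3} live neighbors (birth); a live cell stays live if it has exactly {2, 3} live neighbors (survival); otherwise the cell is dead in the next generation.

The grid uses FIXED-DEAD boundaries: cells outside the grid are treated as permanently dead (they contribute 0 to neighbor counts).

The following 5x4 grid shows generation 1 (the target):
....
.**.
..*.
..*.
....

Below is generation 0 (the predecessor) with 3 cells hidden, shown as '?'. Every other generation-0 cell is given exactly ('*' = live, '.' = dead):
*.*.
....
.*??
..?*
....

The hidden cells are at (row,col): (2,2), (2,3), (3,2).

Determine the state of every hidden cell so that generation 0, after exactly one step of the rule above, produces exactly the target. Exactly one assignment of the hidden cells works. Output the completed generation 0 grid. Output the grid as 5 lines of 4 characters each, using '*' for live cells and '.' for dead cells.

Answer: *.*.
....
.*.*
...*
....

Derivation:
Hidden generation-0 cells (in order): (2,2), (2,3), (3,2).
A hidden cell only influences target cells in its own 3x3 neighborhood. Try each of the 2^3 = 8 assignments, step the completed generation 0 forward once under B3/S23, and compare with the target:
  (2,2)=. (2,3)=. (3,2)=. -> step gives (1,2)='.' but target has '*' -> reject
  (2,2)=. (2,3)=. (3,2)=* -> step gives (1,2)='.' but target has '*' -> reject
  (2,2)=. (2,3)=* (3,2)=. -> step reproduces the target at every cell -> ACCEPT
  (2,2)=. (2,3)=* (3,2)=* -> step gives (2,2)='.' but target has '*' -> reject
  (2,2)=* (2,3)=. (3,2)=. -> step gives (1,1)='.' but target has '*' -> reject
  (2,2)=* (2,3)=. (3,2)=* -> step gives (1,1)='.' but target has '*' -> reject
  (2,2)=* (2,3)=* (3,2)=. -> step gives (1,1)='.' but target has '*' -> reject
  (2,2)=* (2,3)=* (3,2)=* -> step gives (1,1)='.' but target has '*' -> reject
Unique solution: (2,2)=dead, (2,3)=live, (3,2)=dead.
Check: live-neighbor counts of every cell in the completed generation 0:
0201
2332
1031
1131
0011
Applying B3/S23 to generation 0 with these counts gives:
....
.**.
..*.
..*.
....
which matches the target exactly.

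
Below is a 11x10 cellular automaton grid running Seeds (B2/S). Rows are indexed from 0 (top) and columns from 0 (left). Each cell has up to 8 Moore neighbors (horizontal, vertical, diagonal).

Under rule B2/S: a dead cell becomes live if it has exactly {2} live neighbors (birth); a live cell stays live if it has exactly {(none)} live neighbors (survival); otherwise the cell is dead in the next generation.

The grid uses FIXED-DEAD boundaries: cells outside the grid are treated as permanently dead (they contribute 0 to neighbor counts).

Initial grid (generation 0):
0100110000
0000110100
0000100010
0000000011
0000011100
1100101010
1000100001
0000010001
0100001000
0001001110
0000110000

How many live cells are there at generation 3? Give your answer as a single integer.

Answer: 21

Derivation:
Simulating step by step:
Generation 0 (given above): 31 live cells
Generation 1: 24 live cells
0001000000
0000000010
0001001000
0000100000
1100100000
0001000001
0001001100
1100101010
0010100001
0010000000
0001000010
Generation 2: 30 live cells
0000000000
0011100100
0000110100
1110000000
0010010000
1100011110
1100000001
0000000001
1000000110
0100100011
0010000000
Generation 3: 21 live cells
0010100000
0000000010
1000000010
0000000000
0001100010
0000100001
0010010000
0000000100
0100000000
1011000000
0101000011
Population at generation 3: 21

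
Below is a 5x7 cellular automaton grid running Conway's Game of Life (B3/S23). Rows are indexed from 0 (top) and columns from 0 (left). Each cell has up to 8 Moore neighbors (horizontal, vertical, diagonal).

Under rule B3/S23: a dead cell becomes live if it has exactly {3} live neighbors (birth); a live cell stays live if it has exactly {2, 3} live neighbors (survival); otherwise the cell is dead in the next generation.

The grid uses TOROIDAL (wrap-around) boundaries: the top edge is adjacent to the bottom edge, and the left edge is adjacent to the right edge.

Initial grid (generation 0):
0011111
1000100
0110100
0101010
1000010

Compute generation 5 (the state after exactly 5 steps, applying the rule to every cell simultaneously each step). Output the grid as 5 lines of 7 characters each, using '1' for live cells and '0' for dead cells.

Answer: 0000010
0000000
0000000
0000110
0001010

Derivation:
Simulating step by step:
Generation 0 (given above): 15 live cells
Generation 1: 17 live cells
1101000
1000001
1110110
1101011
1100000
Generation 2: 10 live cells
0010000
0001110
0011100
0001010
0000100
Generation 3: 7 live cells
0000010
0000010
0010000
0010010
0001100
Generation 4: 6 live cells
0000010
0000000
0000000
0010100
0001110
Generation 5: 5 live cells
(generation 5 grid is the final answer)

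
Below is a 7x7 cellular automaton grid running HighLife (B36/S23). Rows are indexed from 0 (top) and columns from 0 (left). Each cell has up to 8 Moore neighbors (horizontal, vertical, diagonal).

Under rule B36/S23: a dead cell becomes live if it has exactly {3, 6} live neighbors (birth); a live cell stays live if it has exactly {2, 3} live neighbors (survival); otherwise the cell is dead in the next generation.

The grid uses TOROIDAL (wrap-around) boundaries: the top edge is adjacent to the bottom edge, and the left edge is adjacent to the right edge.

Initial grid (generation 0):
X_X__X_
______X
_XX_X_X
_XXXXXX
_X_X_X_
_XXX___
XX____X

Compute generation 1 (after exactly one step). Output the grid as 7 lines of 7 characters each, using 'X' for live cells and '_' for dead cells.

Answer: _____X_
__XX__X
_X__XXX
______X
____XXX
___XX_X
___X__X

Derivation:
Simulating step by step:
Generation 0 (given above): 23 live cells
Generation 1: 17 live cells
(generation 1 grid is the final answer)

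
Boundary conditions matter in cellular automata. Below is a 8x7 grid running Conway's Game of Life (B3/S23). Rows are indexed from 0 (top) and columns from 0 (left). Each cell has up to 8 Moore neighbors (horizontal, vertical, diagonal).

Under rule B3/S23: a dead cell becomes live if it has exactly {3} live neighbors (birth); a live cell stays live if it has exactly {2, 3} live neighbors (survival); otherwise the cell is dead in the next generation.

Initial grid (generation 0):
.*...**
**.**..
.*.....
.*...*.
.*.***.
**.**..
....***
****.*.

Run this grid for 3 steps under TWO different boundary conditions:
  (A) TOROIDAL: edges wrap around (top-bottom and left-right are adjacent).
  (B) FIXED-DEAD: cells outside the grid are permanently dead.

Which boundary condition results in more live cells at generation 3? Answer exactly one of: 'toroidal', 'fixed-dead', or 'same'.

Answer: toroidal

Derivation:
Under TOROIDAL boundary, generation 3:
.*****.
....*..
.****.*
.***.*.
..*.**.
**...**
*.*...*
..*....
Population = 26

Under FIXED-DEAD boundary, generation 3:
...**..
.**..*.
.*.....
.*.*..*
..*.*..
**..*..
*.*....
.....**
Population = 18

Comparison: toroidal=26, fixed-dead=18 -> toroidal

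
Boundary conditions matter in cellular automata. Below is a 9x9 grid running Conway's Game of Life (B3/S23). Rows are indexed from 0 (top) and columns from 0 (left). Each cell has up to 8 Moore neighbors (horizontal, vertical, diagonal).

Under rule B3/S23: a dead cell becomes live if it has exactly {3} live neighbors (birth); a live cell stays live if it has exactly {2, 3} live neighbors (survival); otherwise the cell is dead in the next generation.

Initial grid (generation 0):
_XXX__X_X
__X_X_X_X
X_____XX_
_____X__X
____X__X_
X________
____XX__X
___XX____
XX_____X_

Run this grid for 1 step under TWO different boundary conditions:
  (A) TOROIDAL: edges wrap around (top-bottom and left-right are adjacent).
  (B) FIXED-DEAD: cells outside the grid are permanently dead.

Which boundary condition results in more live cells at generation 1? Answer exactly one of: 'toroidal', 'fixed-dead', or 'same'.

Answer: toroidal

Derivation:
Under TOROIDAL boundary, generation 1:
___X_XX_X
__X___X_X
X_____X__
_____X__X
________X
____XX__X
___XXX___
X__XXX__X
XX__X__XX
Population = 28

Under FIXED-DEAD boundary, generation 1:
_XXX_X___
__X___X_X
______X_X
_____X__X
_________
____XX___
___XXX___
___XXX___
_________
Population = 19

Comparison: toroidal=28, fixed-dead=19 -> toroidal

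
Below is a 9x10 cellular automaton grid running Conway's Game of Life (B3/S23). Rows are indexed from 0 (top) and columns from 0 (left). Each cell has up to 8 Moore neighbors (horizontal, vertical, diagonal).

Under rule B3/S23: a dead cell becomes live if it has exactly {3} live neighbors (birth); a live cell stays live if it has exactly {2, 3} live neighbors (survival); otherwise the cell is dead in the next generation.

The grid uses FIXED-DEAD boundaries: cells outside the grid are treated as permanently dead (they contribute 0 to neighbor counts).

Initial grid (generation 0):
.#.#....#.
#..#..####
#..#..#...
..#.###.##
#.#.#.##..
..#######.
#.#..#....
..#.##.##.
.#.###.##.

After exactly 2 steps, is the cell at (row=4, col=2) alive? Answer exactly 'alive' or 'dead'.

Answer: alive

Derivation:
Simulating step by step:
Generation 0 (given above): 44 live cells
Generation 1: 29 live cells
..#.....##
##.##.#.##
.###......
..#.#...#.
..#......#
..#.....#.
..#.......
..#....##.
..##.#.##.
Generation 2: 38 live cells
.###...###
#...#..###
#....#.###
..........
.##.....##
.###......
.###...##.
.##...###.
..##..###.

Cell (4,2) at generation 2: 1 -> alive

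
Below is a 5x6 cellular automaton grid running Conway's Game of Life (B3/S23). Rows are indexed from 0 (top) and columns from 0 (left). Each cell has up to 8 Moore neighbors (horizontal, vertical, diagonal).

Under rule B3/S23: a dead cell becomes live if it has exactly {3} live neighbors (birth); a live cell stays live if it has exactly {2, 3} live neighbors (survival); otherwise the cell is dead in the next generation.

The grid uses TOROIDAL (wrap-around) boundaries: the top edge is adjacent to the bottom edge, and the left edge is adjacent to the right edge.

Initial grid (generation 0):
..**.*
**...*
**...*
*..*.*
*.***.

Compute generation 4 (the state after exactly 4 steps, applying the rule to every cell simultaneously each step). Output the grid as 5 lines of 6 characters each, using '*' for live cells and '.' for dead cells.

Simulating step by step:
Generation 0 (given above): 16 live cells
Generation 1: 3 live cells
......
......
..*...
...*..
*.....
Generation 2: 0 live cells
......
......
......
......
......
Generation 3: 0 live cells
......
......
......
......
......
Generation 4: 0 live cells
(generation 4 grid is the final answer)

Answer: ......
......
......
......
......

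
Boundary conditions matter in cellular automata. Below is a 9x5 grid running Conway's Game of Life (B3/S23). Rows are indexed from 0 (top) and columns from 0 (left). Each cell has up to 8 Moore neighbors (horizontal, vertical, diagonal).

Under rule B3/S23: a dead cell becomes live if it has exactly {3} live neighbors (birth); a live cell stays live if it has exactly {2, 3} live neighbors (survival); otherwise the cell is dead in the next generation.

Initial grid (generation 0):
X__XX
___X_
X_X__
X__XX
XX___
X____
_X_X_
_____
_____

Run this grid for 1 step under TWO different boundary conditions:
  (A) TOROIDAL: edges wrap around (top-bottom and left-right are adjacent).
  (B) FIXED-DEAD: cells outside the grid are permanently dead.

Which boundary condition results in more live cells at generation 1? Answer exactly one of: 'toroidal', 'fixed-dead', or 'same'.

Answer: same

Derivation:
Under TOROIDAL boundary, generation 1:
___XX
XXXX_
XXX__
__XX_
_X___
X_X_X
_____
_____
____X
Population = 16

Under FIXED-DEAD boundary, generation 1:
___XX
_XXXX
_XX_X
X_XX_
XX___
X_X__
_____
_____
_____
Population = 16

Comparison: toroidal=16, fixed-dead=16 -> same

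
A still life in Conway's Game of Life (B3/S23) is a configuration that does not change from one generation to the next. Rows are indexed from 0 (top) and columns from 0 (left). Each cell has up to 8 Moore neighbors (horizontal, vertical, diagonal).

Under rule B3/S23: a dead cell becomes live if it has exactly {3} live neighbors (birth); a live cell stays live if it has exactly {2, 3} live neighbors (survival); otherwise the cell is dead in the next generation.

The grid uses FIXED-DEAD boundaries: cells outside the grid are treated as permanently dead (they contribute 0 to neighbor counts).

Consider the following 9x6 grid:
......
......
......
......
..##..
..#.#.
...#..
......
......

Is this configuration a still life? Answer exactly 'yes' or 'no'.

Compute generation 1 and compare to generation 0 (given above):
Generation 1:
......
......
......
......
..##..
..#.#.
...#..
......
......
The grids are IDENTICAL -> still life.

Answer: yes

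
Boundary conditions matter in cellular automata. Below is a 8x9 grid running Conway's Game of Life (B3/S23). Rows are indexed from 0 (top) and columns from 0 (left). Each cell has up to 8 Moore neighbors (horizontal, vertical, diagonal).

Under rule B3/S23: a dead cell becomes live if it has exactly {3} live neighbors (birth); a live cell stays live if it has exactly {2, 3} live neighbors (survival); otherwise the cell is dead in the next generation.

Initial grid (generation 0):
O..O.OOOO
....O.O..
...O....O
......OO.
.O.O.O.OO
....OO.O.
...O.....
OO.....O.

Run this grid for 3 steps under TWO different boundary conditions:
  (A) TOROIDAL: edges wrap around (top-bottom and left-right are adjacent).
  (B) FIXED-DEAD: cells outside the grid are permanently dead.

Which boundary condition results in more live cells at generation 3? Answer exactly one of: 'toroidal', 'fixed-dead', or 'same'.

Under TOROIDAL boundary, generation 3:
.OOO..O..
OOO..OO..
OOO.....O
..O......
.OOO.O...
..OO.OOOO
....O.O.O
...O..OO.
Population = 30

Under FIXED-DEAD boundary, generation 3:
...OO....
...OOOOO.
.....OOO.
......OO.
...O.O..O
..OO....O
...O.O.OO
....OOO..
Population = 25

Comparison: toroidal=30, fixed-dead=25 -> toroidal

Answer: toroidal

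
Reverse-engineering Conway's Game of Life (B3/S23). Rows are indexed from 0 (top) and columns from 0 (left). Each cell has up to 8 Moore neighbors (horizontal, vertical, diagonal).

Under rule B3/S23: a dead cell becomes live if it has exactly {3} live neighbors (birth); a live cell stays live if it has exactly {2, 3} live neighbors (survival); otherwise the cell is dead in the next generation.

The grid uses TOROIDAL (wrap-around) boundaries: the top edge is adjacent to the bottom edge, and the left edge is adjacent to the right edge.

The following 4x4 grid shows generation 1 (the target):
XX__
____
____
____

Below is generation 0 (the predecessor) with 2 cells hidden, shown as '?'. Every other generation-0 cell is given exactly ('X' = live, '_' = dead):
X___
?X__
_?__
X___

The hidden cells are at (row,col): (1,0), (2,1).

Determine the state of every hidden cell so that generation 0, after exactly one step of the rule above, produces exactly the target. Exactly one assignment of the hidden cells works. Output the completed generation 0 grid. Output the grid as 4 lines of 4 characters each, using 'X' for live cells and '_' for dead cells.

Answer: X___
_X__
____
X___

Derivation:
Hidden generation-0 cells (in order): (1,0), (2,1).
A hidden cell only influences target cells in its own 3x3 neighborhood. Try each of the 2^2 = 4 assignments, step the completed generation 0 forward once under B3/S23, and compare with the target:
  (1,0)=_ (2,1)=_ -> step reproduces the target at every cell -> ACCEPT
  (1,0)=_ (2,1)=X -> step gives (1,0)='X' but target has '_' -> reject
  (1,0)=X (2,1)=_ -> step gives (0,1)='_' but target has 'X' -> reject
  (1,0)=X (2,1)=X -> step gives (0,1)='_' but target has 'X' -> reject
Unique solution: (1,0)=dead, (2,1)=dead.
Check: live-neighbor counts of every cell in the completed generation 0:
2312
2111
2211
1202
Applying B3/S23 to generation 0 with these counts gives:
XX__
____
____
____
which matches the target exactly.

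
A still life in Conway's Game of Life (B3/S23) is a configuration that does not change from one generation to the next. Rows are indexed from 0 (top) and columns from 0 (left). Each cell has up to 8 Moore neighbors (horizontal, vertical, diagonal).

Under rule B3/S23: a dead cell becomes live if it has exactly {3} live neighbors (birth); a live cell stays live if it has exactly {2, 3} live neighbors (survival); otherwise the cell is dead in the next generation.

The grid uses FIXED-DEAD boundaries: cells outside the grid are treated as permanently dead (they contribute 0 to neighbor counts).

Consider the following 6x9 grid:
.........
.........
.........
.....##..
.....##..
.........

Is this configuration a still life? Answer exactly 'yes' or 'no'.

Answer: yes

Derivation:
Compute generation 1 and compare to generation 0 (given above):
Generation 1:
.........
.........
.........
.....##..
.....##..
.........
The grids are IDENTICAL -> still life.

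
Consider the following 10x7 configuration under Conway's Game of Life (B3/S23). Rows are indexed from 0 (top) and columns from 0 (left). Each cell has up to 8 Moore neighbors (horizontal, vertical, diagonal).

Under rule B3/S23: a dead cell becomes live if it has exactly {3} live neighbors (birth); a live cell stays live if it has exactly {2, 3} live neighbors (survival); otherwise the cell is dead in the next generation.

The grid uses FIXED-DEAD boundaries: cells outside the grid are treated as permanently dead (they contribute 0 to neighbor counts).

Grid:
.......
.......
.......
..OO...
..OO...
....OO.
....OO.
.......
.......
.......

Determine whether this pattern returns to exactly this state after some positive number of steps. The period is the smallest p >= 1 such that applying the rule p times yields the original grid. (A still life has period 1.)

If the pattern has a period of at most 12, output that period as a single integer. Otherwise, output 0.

Answer: 2

Derivation:
Simulating and comparing each generation to the original:
Gen 0 (original, given above): 8 live cells
Gen 1: 6 live cells, differs from original
Gen 2: 8 live cells, MATCHES original -> period = 2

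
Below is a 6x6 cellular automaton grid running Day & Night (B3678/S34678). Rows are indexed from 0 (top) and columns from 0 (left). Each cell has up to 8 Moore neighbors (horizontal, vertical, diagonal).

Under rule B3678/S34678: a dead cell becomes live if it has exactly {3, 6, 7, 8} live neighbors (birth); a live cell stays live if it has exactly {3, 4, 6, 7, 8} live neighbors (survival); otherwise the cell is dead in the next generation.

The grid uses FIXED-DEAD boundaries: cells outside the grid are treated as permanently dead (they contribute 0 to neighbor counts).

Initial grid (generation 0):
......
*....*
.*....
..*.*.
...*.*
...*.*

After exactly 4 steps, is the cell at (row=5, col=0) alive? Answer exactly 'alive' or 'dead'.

Answer: dead

Derivation:
Simulating step by step:
Generation 0 (given above): 9 live cells
Generation 1: 3 live cells
......
......
......
...*..
..**..
......
Generation 2: 1 live cells
......
......
......
..*...
......
......
Generation 3: 0 live cells
......
......
......
......
......
......
Generation 4: 0 live cells
......
......
......
......
......
......

Cell (5,0) at generation 4: 0 -> dead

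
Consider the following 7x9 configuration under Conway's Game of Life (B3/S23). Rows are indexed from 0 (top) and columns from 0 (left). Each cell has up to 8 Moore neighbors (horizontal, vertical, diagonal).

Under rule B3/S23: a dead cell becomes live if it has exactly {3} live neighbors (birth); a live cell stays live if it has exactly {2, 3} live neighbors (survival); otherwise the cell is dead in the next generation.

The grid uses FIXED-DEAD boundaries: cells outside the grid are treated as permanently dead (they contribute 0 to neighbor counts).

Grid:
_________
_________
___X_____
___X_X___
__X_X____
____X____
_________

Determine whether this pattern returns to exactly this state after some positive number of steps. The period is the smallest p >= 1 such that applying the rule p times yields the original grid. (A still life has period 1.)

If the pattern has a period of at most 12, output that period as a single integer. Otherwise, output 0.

Simulating and comparing each generation to the original:
Gen 0 (original, given above): 6 live cells
Gen 1: 6 live cells, differs from original
Gen 2: 6 live cells, MATCHES original -> period = 2

Answer: 2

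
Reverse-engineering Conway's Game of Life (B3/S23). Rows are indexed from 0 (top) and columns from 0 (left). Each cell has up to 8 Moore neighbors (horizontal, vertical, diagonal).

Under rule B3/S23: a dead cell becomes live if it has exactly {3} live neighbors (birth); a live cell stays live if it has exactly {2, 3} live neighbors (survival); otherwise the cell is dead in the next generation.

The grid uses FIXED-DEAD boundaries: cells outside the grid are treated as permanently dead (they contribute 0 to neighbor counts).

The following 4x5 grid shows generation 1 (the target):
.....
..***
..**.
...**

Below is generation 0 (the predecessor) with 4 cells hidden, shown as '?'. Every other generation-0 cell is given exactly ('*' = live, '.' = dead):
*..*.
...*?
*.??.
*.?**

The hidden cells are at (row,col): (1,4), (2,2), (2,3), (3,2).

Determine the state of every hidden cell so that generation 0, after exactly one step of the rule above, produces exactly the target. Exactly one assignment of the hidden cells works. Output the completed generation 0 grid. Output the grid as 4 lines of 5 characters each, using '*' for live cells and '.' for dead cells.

Answer: *..*.
...*.
*..*.
*..**

Derivation:
Hidden generation-0 cells (in order): (1,4), (2,2), (2,3), (3,2).
A hidden cell only influences target cells in its own 3x3 neighborhood. Try each of the 2^4 = 16 assignments, step the completed generation 0 forward once under B3/S23, and compare with the target:
  (1,4)=. (2,2)=. (2,3)=. (3,2)=. -> step gives (1,2)='.' but target has '*' -> reject
  (1,4)=. (2,2)=. (2,3)=. (3,2)=* -> step gives (1,2)='.' but target has '*' -> reject
  (1,4)=. (2,2)=. (2,3)=* (3,2)=. -> step reproduces the target at every cell -> ACCEPT
  (1,4)=. (2,2)=. (2,3)=* (3,2)=* -> step gives (2,1)='*' but target has '.' -> reject
  (1,4)=. (2,2)=* (2,3)=. (3,2)=. -> step gives (1,1)='*' but target has '.' -> reject
  (1,4)=. (2,2)=* (2,3)=. (3,2)=* -> step gives (1,1)='*' but target has '.' -> reject
  (1,4)=. (2,2)=* (2,3)=* (3,2)=. -> step gives (1,1)='*' but target has '.' -> reject
  (1,4)=. (2,2)=* (2,3)=* (3,2)=* -> step gives (1,1)='*' but target has '.' -> reject
  (1,4)=* (2,2)=. (2,3)=. (3,2)=. -> step gives (0,3)='*' but target has '.' -> reject
  (1,4)=* (2,2)=. (2,3)=. (3,2)=* -> step gives (0,3)='*' but target has '.' -> reject
  (1,4)=* (2,2)=. (2,3)=* (3,2)=. -> step gives (0,3)='*' but target has '.' -> reject
  (1,4)=* (2,2)=. (2,3)=* (3,2)=* -> step gives (0,3)='*' but target has '.' -> reject
  (1,4)=* (2,2)=* (2,3)=. (3,2)=. -> step gives (0,3)='*' but target has '.' -> reject
  (1,4)=* (2,2)=* (2,3)=. (3,2)=* -> step gives (0,3)='*' but target has '.' -> reject
  (1,4)=* (2,2)=* (2,3)=* (3,2)=. -> step gives (0,3)='*' but target has '.' -> reject
  (1,4)=* (2,2)=* (2,3)=* (3,2)=* -> step gives (0,3)='*' but target has '.' -> reject
Unique solution: (1,4)=dead, (2,2)=dead, (2,3)=live, (3,2)=dead.
Check: live-neighbor counts of every cell in the completed generation 0:
01212
22323
12334
12222
Applying B3/S23 to generation 0 with these counts gives:
.....
..***
..**.
...**
which matches the target exactly.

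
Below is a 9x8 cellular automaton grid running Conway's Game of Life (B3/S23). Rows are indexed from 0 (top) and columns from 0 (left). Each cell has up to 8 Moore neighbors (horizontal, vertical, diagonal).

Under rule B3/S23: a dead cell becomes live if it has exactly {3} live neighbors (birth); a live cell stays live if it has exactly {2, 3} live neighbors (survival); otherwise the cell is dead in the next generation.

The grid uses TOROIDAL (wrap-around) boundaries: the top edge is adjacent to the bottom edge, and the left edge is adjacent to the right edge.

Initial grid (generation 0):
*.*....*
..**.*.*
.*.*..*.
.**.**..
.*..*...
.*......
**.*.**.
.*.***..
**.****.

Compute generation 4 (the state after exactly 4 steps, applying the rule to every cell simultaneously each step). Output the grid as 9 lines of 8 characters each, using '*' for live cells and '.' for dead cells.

Simulating step by step:
Generation 0 (given above): 32 live cells
Generation 1: 24 live cells
........
...**..*
**....*.
**..**..
**.***..
.*..**..
**.*.**.
........
......*.
Generation 2: 19 live cells
........
*......*
.***..*.
...*..*.
...*..*.
.......*
***..**.
.....***
........
Generation 3: 29 live cells
........
***....*
****..*.
...*****
......**
***..*.*
**...*..
**...*.*
......*.
Generation 4: 21 live cells
(generation 4 grid is the final answer)

Answer: **.....*
...*...*
........
.*.**...
.***....
..*..*..
....**..
.*...*.*
*.....**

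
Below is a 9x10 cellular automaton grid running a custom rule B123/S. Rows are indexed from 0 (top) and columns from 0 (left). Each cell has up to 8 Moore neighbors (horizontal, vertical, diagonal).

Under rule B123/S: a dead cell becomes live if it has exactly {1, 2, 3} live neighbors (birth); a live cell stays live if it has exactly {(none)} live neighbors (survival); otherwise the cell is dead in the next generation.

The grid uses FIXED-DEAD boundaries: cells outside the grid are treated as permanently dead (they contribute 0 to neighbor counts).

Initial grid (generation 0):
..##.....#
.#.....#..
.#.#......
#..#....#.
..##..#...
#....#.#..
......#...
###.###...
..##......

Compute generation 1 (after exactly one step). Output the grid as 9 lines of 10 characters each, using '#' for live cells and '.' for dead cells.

Simulating step by step:
Generation 0 (given above): 25 live cells
Generation 1: 48 live cells
(generation 1 grid is the final answer)

Answer: ##..#.###.
#..##.#.##
#...#.####
.#..####.#
##..##.###
.####...#.
#.###..##.
.......#..
#...####..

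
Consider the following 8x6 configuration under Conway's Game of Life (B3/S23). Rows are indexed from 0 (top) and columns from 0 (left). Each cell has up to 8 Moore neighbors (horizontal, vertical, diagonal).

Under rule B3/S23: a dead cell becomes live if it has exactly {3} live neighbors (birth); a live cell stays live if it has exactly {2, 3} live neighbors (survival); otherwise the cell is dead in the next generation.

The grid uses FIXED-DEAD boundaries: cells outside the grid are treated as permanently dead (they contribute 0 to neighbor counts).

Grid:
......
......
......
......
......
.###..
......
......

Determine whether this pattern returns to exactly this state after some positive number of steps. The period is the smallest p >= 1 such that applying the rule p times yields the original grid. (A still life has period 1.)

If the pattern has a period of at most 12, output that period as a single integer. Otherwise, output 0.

Simulating and comparing each generation to the original:
Gen 0 (original, given above): 3 live cells
Gen 1: 3 live cells, differs from original
Gen 2: 3 live cells, MATCHES original -> period = 2

Answer: 2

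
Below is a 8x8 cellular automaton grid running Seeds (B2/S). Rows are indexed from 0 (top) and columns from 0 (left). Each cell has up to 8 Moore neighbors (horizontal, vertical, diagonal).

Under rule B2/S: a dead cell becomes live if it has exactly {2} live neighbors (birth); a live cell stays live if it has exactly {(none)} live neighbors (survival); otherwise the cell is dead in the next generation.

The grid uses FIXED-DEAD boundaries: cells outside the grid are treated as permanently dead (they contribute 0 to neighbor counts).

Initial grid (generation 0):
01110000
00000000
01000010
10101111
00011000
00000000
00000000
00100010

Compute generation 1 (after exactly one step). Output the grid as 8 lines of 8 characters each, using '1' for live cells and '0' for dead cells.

Simulating step by step:
Generation 0 (given above): 15 live cells
Generation 1: 11 live cells
(generation 1 grid is the final answer)

Answer: 00000000
10010000
10111000
00000000
01100001
00011000
00000000
00000000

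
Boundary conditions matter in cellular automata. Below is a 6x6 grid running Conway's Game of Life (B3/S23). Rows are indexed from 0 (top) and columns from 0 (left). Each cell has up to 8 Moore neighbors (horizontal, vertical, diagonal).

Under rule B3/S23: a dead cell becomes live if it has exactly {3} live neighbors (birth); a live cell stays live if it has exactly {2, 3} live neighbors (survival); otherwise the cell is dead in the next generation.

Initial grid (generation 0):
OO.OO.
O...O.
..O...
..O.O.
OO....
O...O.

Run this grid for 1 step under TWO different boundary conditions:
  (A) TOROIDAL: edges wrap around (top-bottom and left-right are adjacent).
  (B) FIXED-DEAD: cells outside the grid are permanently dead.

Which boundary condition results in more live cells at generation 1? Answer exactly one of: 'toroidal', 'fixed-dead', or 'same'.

Under TOROIDAL boundary, generation 1:
OO.OO.
O.O.O.
.O...O
..OO..
OO.O..
..OOO.
Population = 17

Under FIXED-DEAD boundary, generation 1:
OO.OO.
O.O.O.
.O....
..OO..
OO.O..
OO....
Population = 15

Comparison: toroidal=17, fixed-dead=15 -> toroidal

Answer: toroidal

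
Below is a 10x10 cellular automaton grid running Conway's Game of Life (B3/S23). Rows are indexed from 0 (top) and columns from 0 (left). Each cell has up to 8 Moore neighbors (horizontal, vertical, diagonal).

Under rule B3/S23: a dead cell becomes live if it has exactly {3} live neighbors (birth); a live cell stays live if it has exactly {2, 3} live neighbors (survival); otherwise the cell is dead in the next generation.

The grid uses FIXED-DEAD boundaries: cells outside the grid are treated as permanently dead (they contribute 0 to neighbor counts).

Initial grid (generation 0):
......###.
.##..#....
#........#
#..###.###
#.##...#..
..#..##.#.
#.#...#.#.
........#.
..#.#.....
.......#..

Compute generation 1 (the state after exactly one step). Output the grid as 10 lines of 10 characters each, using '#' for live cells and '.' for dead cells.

Simulating step by step:
Generation 0 (given above): 31 live cells
Generation 1: 33 live cells
(generation 1 grid is the final answer)

Answer: ......##..
.#....###.
#.##.##..#
#.###.##.#
..#......#
..#..##.#.
.#...##.##
.#.#...#..
..........
..........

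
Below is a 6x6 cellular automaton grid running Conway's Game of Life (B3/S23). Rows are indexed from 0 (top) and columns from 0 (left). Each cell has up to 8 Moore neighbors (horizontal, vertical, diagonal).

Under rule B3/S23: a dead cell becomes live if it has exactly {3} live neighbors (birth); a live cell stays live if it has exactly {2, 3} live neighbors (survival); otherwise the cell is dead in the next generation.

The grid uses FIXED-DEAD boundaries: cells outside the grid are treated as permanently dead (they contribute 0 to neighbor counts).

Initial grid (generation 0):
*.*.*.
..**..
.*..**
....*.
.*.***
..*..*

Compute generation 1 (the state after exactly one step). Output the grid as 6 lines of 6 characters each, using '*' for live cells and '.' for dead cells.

Simulating step by step:
Generation 0 (given above): 15 live cells
Generation 1: 14 live cells
(generation 1 grid is the final answer)

Answer: .**...
..*..*
..*.**
..*...
..**.*
..**.*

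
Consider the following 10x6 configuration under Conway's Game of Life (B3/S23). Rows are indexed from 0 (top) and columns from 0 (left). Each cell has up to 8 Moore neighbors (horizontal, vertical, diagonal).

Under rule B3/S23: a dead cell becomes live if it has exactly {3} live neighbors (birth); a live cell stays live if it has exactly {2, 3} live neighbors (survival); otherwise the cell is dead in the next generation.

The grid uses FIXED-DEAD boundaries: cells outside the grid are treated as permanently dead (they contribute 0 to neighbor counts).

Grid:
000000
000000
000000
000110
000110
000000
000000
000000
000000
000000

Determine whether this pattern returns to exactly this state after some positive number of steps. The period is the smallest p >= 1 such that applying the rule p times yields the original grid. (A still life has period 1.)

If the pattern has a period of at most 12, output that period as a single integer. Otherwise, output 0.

Answer: 1

Derivation:
Simulating and comparing each generation to the original:
Gen 0 (original, given above): 4 live cells
Gen 1: 4 live cells, MATCHES original -> period = 1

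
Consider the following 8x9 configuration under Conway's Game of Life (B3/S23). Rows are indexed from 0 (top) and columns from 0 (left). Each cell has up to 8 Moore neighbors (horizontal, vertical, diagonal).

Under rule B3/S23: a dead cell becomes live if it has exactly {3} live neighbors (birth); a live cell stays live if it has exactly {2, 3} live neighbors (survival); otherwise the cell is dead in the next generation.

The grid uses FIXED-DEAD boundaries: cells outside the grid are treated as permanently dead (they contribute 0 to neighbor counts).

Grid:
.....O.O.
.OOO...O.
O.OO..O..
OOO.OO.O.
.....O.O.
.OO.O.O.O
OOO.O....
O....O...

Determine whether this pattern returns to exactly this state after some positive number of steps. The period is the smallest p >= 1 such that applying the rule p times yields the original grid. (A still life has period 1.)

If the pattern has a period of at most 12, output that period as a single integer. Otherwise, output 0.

Answer: 0

Derivation:
Simulating and comparing each generation to the original:
Gen 0 (original, given above): 29 live cells
Gen 1: 27 live cells, differs from original
Gen 2: 25 live cells, differs from original
Gen 3: 32 live cells, differs from original
Gen 4: 18 live cells, differs from original
Gen 5: 18 live cells, differs from original
Gen 6: 18 live cells, differs from original
Gen 7: 14 live cells, differs from original
Gen 8: 13 live cells, differs from original
Gen 9: 12 live cells, differs from original
Gen 10: 12 live cells, differs from original
Gen 11: 13 live cells, differs from original
Gen 12: 13 live cells, differs from original
No period found within 12 steps.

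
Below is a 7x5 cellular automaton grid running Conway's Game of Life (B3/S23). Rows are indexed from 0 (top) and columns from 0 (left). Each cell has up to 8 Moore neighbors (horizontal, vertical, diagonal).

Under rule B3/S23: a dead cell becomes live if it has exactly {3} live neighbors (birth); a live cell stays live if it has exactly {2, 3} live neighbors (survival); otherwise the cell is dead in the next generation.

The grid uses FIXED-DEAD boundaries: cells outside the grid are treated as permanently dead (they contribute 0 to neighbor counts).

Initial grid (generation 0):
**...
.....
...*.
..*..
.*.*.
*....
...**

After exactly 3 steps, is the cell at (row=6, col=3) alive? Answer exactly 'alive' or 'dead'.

Answer: alive

Derivation:
Simulating step by step:
Generation 0 (given above): 9 live cells
Generation 1: 7 live cells
.....
.....
.....
..**.
.**..
..***
.....
Generation 2: 9 live cells
.....
.....
.....
.***.
.*..*
.***.
...*.
Generation 3: 10 live cells
.....
.....
..*..
.***.
*...*
.*.**
...*.

Cell (6,3) at generation 3: 1 -> alive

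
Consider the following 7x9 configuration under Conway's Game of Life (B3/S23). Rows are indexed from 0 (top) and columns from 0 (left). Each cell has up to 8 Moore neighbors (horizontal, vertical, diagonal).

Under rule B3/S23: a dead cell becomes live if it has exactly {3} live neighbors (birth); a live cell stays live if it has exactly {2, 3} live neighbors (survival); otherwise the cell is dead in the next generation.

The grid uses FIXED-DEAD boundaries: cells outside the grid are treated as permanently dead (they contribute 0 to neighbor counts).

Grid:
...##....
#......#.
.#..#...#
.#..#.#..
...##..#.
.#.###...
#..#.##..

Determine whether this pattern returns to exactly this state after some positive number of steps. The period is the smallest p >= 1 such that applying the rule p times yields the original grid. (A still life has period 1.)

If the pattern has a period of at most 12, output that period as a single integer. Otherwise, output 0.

Answer: 0

Derivation:
Simulating and comparing each generation to the original:
Gen 0 (original, given above): 21 live cells
Gen 1: 14 live cells, differs from original
Gen 2: 10 live cells, differs from original
Gen 3: 10 live cells, differs from original
Gen 4: 11 live cells, differs from original
Gen 5: 9 live cells, differs from original
Gen 6: 7 live cells, differs from original
Gen 7: 5 live cells, differs from original
Gen 8: 3 live cells, differs from original
Gen 9: 2 live cells, differs from original
Gen 10: 0 live cells, differs from original
Gen 11: 0 live cells, differs from original
Gen 12: 0 live cells, differs from original
No period found within 12 steps.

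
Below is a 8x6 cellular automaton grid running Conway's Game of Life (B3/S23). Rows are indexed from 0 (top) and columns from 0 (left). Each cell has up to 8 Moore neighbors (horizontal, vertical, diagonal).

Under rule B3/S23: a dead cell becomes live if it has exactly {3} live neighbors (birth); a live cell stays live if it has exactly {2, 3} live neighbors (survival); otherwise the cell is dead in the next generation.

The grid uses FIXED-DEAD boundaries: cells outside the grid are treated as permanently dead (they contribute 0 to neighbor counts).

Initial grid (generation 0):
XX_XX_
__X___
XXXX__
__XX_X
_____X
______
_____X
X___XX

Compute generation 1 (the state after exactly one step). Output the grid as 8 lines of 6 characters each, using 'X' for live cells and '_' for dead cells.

Simulating step by step:
Generation 0 (given above): 17 live cells
Generation 1: 11 live cells
(generation 1 grid is the final answer)

Answer: _XXX__
____X_
____X_
___X__
____X_
______
____XX
____XX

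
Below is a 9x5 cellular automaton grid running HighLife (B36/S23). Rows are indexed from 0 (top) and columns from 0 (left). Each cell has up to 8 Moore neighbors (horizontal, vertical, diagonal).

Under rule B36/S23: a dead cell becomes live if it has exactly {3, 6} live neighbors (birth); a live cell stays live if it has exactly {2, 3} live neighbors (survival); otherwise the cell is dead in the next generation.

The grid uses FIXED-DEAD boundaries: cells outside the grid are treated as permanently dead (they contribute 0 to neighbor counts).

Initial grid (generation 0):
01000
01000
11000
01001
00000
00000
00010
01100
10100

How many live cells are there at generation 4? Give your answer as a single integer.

Simulating step by step:
Generation 0 (given above): 11 live cells
Generation 1: 12 live cells
00000
01100
11100
11000
00000
00000
00100
01110
00100
Generation 2: 12 live cells
00000
10100
00000
10100
00000
00000
01110
01010
01110
Generation 3: 7 live cells
00000
00000
00000
00000
00000
00100
01010
10001
01010
Generation 4: 8 live cells
00000
00000
00000
00000
00000
00100
01110
11011
00000
Population at generation 4: 8

Answer: 8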